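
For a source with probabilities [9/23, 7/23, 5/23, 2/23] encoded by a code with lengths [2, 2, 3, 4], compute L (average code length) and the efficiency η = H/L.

Average length L = Σ p_i × l_i = 2.3913 bits
Entropy H = 1.8370 bits
Efficiency η = H/L × 100% = 76.82%


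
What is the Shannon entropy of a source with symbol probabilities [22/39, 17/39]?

H(X) = -Σ p(x) log₂ p(x)
  -22/39 × log₂(22/39) = 0.4659
  -17/39 × log₂(17/39) = 0.5222
H(X) = 0.9881 bits


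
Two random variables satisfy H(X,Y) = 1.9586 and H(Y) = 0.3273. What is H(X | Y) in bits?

Chain rule: H(X,Y) = H(X|Y) + H(Y)
H(X|Y) = H(X,Y) - H(Y) = 1.9586 - 0.3273 = 1.6313 bits


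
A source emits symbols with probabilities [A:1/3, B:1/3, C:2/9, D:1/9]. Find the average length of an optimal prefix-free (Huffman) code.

Huffman tree construction:
Combine smallest probabilities repeatedly
Resulting codes:
  A: 10 (length 2)
  B: 11 (length 2)
  C: 01 (length 2)
  D: 00 (length 2)
Average length = Σ p(s) × length(s) = 2.0000 bits


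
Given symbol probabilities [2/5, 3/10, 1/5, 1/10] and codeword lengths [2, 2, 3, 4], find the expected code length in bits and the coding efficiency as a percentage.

Average length L = Σ p_i × l_i = 2.4000 bits
Entropy H = 1.8464 bits
Efficiency η = H/L × 100% = 76.93%


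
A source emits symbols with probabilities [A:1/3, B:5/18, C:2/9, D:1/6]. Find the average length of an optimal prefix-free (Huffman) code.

Huffman tree construction:
Combine smallest probabilities repeatedly
Resulting codes:
  A: 11 (length 2)
  B: 10 (length 2)
  C: 01 (length 2)
  D: 00 (length 2)
Average length = Σ p(s) × length(s) = 2.0000 bits


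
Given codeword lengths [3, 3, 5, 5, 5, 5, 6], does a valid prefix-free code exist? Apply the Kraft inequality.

Kraft inequality: Σ 2^(-l_i) ≤ 1 for prefix-free code
Calculating: 2^(-3) + 2^(-3) + 2^(-5) + 2^(-5) + 2^(-5) + 2^(-5) + 2^(-6)
= 0.125 + 0.125 + 0.03125 + 0.03125 + 0.03125 + 0.03125 + 0.015625
= 0.3906
Since 0.3906 ≤ 1, prefix-free code exists


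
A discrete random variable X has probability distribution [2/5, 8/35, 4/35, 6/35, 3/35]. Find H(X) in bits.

H(X) = -Σ p(x) log₂ p(x)
  -2/5 × log₂(2/5) = 0.5288
  -8/35 × log₂(8/35) = 0.4867
  -4/35 × log₂(4/35) = 0.3576
  -6/35 × log₂(6/35) = 0.4362
  -3/35 × log₂(3/35) = 0.3038
H(X) = 2.1131 bits


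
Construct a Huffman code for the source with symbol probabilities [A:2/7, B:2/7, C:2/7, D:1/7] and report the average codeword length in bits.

Huffman tree construction:
Combine smallest probabilities repeatedly
Resulting codes:
  A: 01 (length 2)
  B: 10 (length 2)
  C: 11 (length 2)
  D: 00 (length 2)
Average length = Σ p(s) × length(s) = 2.0000 bits


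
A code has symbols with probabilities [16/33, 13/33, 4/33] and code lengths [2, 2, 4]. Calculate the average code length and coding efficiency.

Average length L = Σ p_i × l_i = 2.2424 bits
Entropy H = 1.4048 bits
Efficiency η = H/L × 100% = 62.65%


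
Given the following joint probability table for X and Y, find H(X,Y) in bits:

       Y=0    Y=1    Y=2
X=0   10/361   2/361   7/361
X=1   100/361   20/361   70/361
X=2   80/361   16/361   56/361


H(X,Y) = -Σ p(x,y) log₂ p(x,y)
  p(0,0)=10/361: -0.0277 × log₂(0.0277) = 0.1433
  p(0,1)=2/361: -0.0055 × log₂(0.0055) = 0.0415
  p(0,2)=7/361: -0.0194 × log₂(0.0194) = 0.1103
  p(1,0)=100/361: -0.2770 × log₂(0.2770) = 0.5130
  p(1,1)=20/361: -0.0554 × log₂(0.0554) = 0.2312
  p(1,2)=70/361: -0.1939 × log₂(0.1939) = 0.4589
  p(2,0)=80/361: -0.2216 × log₂(0.2216) = 0.4818
  p(2,1)=16/361: -0.0443 × log₂(0.0443) = 0.1993
  p(2,2)=56/361: -0.1551 × log₂(0.1551) = 0.4171
H(X,Y) = 2.5964 bits


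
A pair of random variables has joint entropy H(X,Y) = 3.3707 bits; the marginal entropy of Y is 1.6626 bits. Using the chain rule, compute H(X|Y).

Chain rule: H(X,Y) = H(X|Y) + H(Y)
H(X|Y) = H(X,Y) - H(Y) = 3.3707 - 1.6626 = 1.7081 bits


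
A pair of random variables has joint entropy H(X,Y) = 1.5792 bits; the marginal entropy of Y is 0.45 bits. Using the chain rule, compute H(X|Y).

Chain rule: H(X,Y) = H(X|Y) + H(Y)
H(X|Y) = H(X,Y) - H(Y) = 1.5792 - 0.45 = 1.1292 bits


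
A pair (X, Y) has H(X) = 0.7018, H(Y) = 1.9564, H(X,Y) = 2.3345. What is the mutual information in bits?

I(X;Y) = H(X) + H(Y) - H(X,Y)
I(X;Y) = 0.7018 + 1.9564 - 2.3345 = 0.3237 bits


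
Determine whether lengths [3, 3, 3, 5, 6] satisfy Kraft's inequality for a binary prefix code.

Kraft inequality: Σ 2^(-l_i) ≤ 1 for prefix-free code
Calculating: 2^(-3) + 2^(-3) + 2^(-3) + 2^(-5) + 2^(-6)
= 0.125 + 0.125 + 0.125 + 0.03125 + 0.015625
= 0.4219
Since 0.4219 ≤ 1, prefix-free code exists


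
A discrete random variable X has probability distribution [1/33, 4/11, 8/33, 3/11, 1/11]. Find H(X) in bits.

H(X) = -Σ p(x) log₂ p(x)
  -1/33 × log₂(1/33) = 0.1529
  -4/11 × log₂(4/11) = 0.5307
  -8/33 × log₂(8/33) = 0.4956
  -3/11 × log₂(3/11) = 0.5112
  -1/11 × log₂(1/11) = 0.3145
H(X) = 2.0049 bits


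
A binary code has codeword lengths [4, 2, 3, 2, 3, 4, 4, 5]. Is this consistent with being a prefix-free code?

Kraft inequality: Σ 2^(-l_i) ≤ 1 for prefix-free code
Calculating: 2^(-4) + 2^(-2) + 2^(-3) + 2^(-2) + 2^(-3) + 2^(-4) + 2^(-4) + 2^(-5)
= 0.0625 + 0.25 + 0.125 + 0.25 + 0.125 + 0.0625 + 0.0625 + 0.03125
= 0.9688
Since 0.9688 ≤ 1, prefix-free code exists


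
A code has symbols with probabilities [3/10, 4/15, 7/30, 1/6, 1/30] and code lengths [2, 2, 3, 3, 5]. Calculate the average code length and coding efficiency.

Average length L = Σ p_i × l_i = 2.5000 bits
Entropy H = 2.1139 bits
Efficiency η = H/L × 100% = 84.56%


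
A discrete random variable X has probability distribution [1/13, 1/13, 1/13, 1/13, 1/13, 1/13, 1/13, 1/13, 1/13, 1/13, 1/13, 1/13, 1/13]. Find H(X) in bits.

H(X) = -Σ p(x) log₂ p(x)
  -1/13 × log₂(1/13) = 0.2846
  -1/13 × log₂(1/13) = 0.2846
  -1/13 × log₂(1/13) = 0.2846
  -1/13 × log₂(1/13) = 0.2846
  -1/13 × log₂(1/13) = 0.2846
  -1/13 × log₂(1/13) = 0.2846
  -1/13 × log₂(1/13) = 0.2846
  -1/13 × log₂(1/13) = 0.2846
  -1/13 × log₂(1/13) = 0.2846
  -1/13 × log₂(1/13) = 0.2846
  -1/13 × log₂(1/13) = 0.2846
  -1/13 × log₂(1/13) = 0.2846
  -1/13 × log₂(1/13) = 0.2846
H(X) = 3.7004 bits


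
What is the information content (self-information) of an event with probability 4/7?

Information content I(x) = -log₂(p(x))
I = -log₂(4/7) = -log₂(0.5714)
I = 0.8074 bits


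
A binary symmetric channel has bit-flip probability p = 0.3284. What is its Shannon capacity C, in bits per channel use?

For BSC with error probability p:
C = 1 - H(p) where H(p) is binary entropy
H(0.3284) = -0.3284 × log₂(0.3284) - 0.6716 × log₂(0.6716)
H(p) = 0.9133
C = 1 - 0.9133 = 0.0867 bits/use


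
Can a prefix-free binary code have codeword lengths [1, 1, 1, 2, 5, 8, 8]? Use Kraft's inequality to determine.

Kraft inequality: Σ 2^(-l_i) ≤ 1 for prefix-free code
Calculating: 2^(-1) + 2^(-1) + 2^(-1) + 2^(-2) + 2^(-5) + 2^(-8) + 2^(-8)
= 0.5 + 0.5 + 0.5 + 0.25 + 0.03125 + 0.00390625 + 0.00390625
= 1.7891
Since 1.7891 > 1, prefix-free code does not exist


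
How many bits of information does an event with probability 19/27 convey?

Information content I(x) = -log₂(p(x))
I = -log₂(19/27) = -log₂(0.7037)
I = 0.5070 bits


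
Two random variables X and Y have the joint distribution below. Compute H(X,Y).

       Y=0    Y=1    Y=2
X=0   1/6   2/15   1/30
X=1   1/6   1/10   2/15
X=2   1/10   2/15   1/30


H(X,Y) = -Σ p(x,y) log₂ p(x,y)
  p(0,0)=1/6: -0.1667 × log₂(0.1667) = 0.4308
  p(0,1)=2/15: -0.1333 × log₂(0.1333) = 0.3876
  p(0,2)=1/30: -0.0333 × log₂(0.0333) = 0.1636
  p(1,0)=1/6: -0.1667 × log₂(0.1667) = 0.4308
  p(1,1)=1/10: -0.1000 × log₂(0.1000) = 0.3322
  p(1,2)=2/15: -0.1333 × log₂(0.1333) = 0.3876
  p(2,0)=1/10: -0.1000 × log₂(0.1000) = 0.3322
  p(2,1)=2/15: -0.1333 × log₂(0.1333) = 0.3876
  p(2,2)=1/30: -0.0333 × log₂(0.0333) = 0.1636
H(X,Y) = 3.0159 bits


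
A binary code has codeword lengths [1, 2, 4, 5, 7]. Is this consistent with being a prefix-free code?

Kraft inequality: Σ 2^(-l_i) ≤ 1 for prefix-free code
Calculating: 2^(-1) + 2^(-2) + 2^(-4) + 2^(-5) + 2^(-7)
= 0.5 + 0.25 + 0.0625 + 0.03125 + 0.0078125
= 0.8516
Since 0.8516 ≤ 1, prefix-free code exists


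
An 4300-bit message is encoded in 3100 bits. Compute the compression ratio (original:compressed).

Compression ratio = Original / Compressed
= 4300 / 3100 = 1.39:1


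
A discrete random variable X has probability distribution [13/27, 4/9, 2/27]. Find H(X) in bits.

H(X) = -Σ p(x) log₂ p(x)
  -13/27 × log₂(13/27) = 0.5077
  -4/9 × log₂(4/9) = 0.5200
  -2/27 × log₂(2/27) = 0.2781
H(X) = 1.3058 bits


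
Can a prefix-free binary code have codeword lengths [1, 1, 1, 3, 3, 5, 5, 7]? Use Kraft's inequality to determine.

Kraft inequality: Σ 2^(-l_i) ≤ 1 for prefix-free code
Calculating: 2^(-1) + 2^(-1) + 2^(-1) + 2^(-3) + 2^(-3) + 2^(-5) + 2^(-5) + 2^(-7)
= 0.5 + 0.5 + 0.5 + 0.125 + 0.125 + 0.03125 + 0.03125 + 0.0078125
= 1.8203
Since 1.8203 > 1, prefix-free code does not exist


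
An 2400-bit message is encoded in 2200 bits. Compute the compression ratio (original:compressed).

Compression ratio = Original / Compressed
= 2400 / 2200 = 1.09:1


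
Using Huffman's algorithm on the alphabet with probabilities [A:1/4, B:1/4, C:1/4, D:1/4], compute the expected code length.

Huffman tree construction:
Combine smallest probabilities repeatedly
Resulting codes:
  A: 00 (length 2)
  B: 01 (length 2)
  C: 10 (length 2)
  D: 11 (length 2)
Average length = Σ p(s) × length(s) = 2.0000 bits


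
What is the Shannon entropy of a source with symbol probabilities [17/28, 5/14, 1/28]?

H(X) = -Σ p(x) log₂ p(x)
  -17/28 × log₂(17/28) = 0.4371
  -5/14 × log₂(5/14) = 0.5305
  -1/28 × log₂(1/28) = 0.1717
H(X) = 1.1393 bits


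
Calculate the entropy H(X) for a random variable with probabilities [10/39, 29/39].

H(X) = -Σ p(x) log₂ p(x)
  -10/39 × log₂(10/39) = 0.5035
  -29/39 × log₂(29/39) = 0.3178
H(X) = 0.8213 bits


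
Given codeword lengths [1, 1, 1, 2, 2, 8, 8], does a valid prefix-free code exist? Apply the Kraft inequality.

Kraft inequality: Σ 2^(-l_i) ≤ 1 for prefix-free code
Calculating: 2^(-1) + 2^(-1) + 2^(-1) + 2^(-2) + 2^(-2) + 2^(-8) + 2^(-8)
= 0.5 + 0.5 + 0.5 + 0.25 + 0.25 + 0.00390625 + 0.00390625
= 2.0078
Since 2.0078 > 1, prefix-free code does not exist


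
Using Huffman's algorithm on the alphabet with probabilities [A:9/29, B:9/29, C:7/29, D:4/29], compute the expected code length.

Huffman tree construction:
Combine smallest probabilities repeatedly
Resulting codes:
  A: 10 (length 2)
  B: 11 (length 2)
  C: 01 (length 2)
  D: 00 (length 2)
Average length = Σ p(s) × length(s) = 2.0000 bits


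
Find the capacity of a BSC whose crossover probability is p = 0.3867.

For BSC with error probability p:
C = 1 - H(p) where H(p) is binary entropy
H(0.3867) = -0.3867 × log₂(0.3867) - 0.6133 × log₂(0.6133)
H(p) = 0.9626
C = 1 - 0.9626 = 0.0374 bits/use


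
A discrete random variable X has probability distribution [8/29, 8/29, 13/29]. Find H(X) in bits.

H(X) = -Σ p(x) log₂ p(x)
  -8/29 × log₂(8/29) = 0.5125
  -8/29 × log₂(8/29) = 0.5125
  -13/29 × log₂(13/29) = 0.5189
H(X) = 1.5440 bits


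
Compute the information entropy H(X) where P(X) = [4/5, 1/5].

H(X) = -Σ p(x) log₂ p(x)
  -4/5 × log₂(4/5) = 0.2575
  -1/5 × log₂(1/5) = 0.4644
H(X) = 0.7219 bits


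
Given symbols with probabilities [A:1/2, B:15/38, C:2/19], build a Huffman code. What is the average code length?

Huffman tree construction:
Combine smallest probabilities repeatedly
Resulting codes:
  A: 0 (length 1)
  B: 11 (length 2)
  C: 10 (length 2)
Average length = Σ p(s) × length(s) = 1.5000 bits


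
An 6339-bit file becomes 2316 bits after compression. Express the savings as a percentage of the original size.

Space savings = (1 - Compressed/Original) × 100%
= (1 - 2316/6339) × 100%
= 63.46%


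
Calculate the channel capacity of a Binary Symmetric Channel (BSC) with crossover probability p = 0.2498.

For BSC with error probability p:
C = 1 - H(p) where H(p) is binary entropy
H(0.2498) = -0.2498 × log₂(0.2498) - 0.7502 × log₂(0.7502)
H(p) = 0.8110
C = 1 - 0.8110 = 0.1890 bits/use


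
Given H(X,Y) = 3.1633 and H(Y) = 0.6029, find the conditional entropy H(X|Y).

Chain rule: H(X,Y) = H(X|Y) + H(Y)
H(X|Y) = H(X,Y) - H(Y) = 3.1633 - 0.6029 = 2.5604 bits


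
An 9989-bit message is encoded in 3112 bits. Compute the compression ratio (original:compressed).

Compression ratio = Original / Compressed
= 9989 / 3112 = 3.21:1


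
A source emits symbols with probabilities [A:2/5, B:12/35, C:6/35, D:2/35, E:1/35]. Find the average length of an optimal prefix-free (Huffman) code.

Huffman tree construction:
Combine smallest probabilities repeatedly
Resulting codes:
  A: 0 (length 1)
  B: 11 (length 2)
  C: 101 (length 3)
  D: 1001 (length 4)
  E: 1000 (length 4)
Average length = Σ p(s) × length(s) = 1.9429 bits


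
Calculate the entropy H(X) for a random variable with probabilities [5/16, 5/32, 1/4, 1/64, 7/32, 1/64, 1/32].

H(X) = -Σ p(x) log₂ p(x)
  -5/16 × log₂(5/16) = 0.5244
  -5/32 × log₂(5/32) = 0.4184
  -1/4 × log₂(1/4) = 0.5000
  -1/64 × log₂(1/64) = 0.0938
  -7/32 × log₂(7/32) = 0.4796
  -1/64 × log₂(1/64) = 0.0938
  -1/32 × log₂(1/32) = 0.1562
H(X) = 2.2662 bits


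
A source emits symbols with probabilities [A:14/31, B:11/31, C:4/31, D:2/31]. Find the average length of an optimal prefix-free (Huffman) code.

Huffman tree construction:
Combine smallest probabilities repeatedly
Resulting codes:
  A: 0 (length 1)
  B: 11 (length 2)
  C: 101 (length 3)
  D: 100 (length 3)
Average length = Σ p(s) × length(s) = 1.7419 bits


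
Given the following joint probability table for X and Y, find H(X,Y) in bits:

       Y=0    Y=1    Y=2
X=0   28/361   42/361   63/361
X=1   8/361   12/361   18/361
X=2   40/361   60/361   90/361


H(X,Y) = -Σ p(x,y) log₂ p(x,y)
  p(0,0)=28/361: -0.0776 × log₂(0.0776) = 0.2861
  p(0,1)=42/361: -0.1163 × log₂(0.1163) = 0.3611
  p(0,2)=63/361: -0.1745 × log₂(0.1745) = 0.4395
  p(1,0)=8/361: -0.0222 × log₂(0.0222) = 0.1218
  p(1,1)=12/361: -0.0332 × log₂(0.0332) = 0.1632
  p(1,2)=18/361: -0.0499 × log₂(0.0499) = 0.2157
  p(2,0)=40/361: -0.1108 × log₂(0.1108) = 0.3517
  p(2,1)=60/361: -0.1662 × log₂(0.1662) = 0.4303
  p(2,2)=90/361: -0.2493 × log₂(0.2493) = 0.4996
H(X,Y) = 2.8690 bits


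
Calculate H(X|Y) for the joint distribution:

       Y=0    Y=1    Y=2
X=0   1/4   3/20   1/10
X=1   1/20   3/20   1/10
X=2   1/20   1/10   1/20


H(X|Y) = Σ_y p(y) H(X|Y=y)
  p(Y=0) = 7/20, H(X|Y=0) = 1.1488
  p(Y=1) = 2/5, H(X|Y=1) = 1.5613
  p(Y=2) = 1/4, H(X|Y=2) = 1.5219
H(X|Y) = 0.3500×1.1488 + 0.4000×1.5613 + 0.2500×1.5219 = 1.4071 bits


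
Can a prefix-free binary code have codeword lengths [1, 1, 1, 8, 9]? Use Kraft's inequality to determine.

Kraft inequality: Σ 2^(-l_i) ≤ 1 for prefix-free code
Calculating: 2^(-1) + 2^(-1) + 2^(-1) + 2^(-8) + 2^(-9)
= 0.5 + 0.5 + 0.5 + 0.00390625 + 0.001953125
= 1.5059
Since 1.5059 > 1, prefix-free code does not exist


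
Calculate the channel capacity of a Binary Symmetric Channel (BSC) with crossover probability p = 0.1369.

For BSC with error probability p:
C = 1 - H(p) where H(p) is binary entropy
H(0.1369) = -0.1369 × log₂(0.1369) - 0.8631 × log₂(0.8631)
H(p) = 0.5761
C = 1 - 0.5761 = 0.4239 bits/use


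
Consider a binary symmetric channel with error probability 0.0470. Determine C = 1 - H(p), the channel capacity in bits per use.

For BSC with error probability p:
C = 1 - H(p) where H(p) is binary entropy
H(0.0470) = -0.0470 × log₂(0.0470) - 0.9530 × log₂(0.9530)
H(p) = 0.2735
C = 1 - 0.2735 = 0.7265 bits/use


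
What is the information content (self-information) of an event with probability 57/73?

Information content I(x) = -log₂(p(x))
I = -log₂(57/73) = -log₂(0.7808)
I = 0.3569 bits


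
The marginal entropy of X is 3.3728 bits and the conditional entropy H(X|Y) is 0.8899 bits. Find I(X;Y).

I(X;Y) = H(X) - H(X|Y)
I(X;Y) = 3.3728 - 0.8899 = 2.4829 bits


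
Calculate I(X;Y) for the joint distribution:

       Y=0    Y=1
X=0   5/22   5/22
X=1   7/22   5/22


H(X) = 0.9940, H(Y) = 0.9940, H(X,Y) = 1.9830
I(X;Y) = H(X) + H(Y) - H(X,Y) = 0.0050 bits


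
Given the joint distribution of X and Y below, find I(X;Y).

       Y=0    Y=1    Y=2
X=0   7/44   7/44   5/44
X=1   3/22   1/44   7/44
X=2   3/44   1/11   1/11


H(X) = 1.5488, H(Y) = 1.5726, H(X,Y) = 3.0315
I(X;Y) = H(X) + H(Y) - H(X,Y) = 0.0899 bits


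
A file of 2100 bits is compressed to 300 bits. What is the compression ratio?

Compression ratio = Original / Compressed
= 2100 / 300 = 7.00:1


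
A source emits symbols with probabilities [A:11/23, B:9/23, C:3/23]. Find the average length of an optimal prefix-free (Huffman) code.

Huffman tree construction:
Combine smallest probabilities repeatedly
Resulting codes:
  A: 0 (length 1)
  B: 11 (length 2)
  C: 10 (length 2)
Average length = Σ p(s) × length(s) = 1.5217 bits


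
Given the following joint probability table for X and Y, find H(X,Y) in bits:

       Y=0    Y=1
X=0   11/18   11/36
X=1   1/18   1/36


H(X,Y) = -Σ p(x,y) log₂ p(x,y)
  p(0,0)=11/18: -0.6111 × log₂(0.6111) = 0.4342
  p(0,1)=11/36: -0.3056 × log₂(0.3056) = 0.5227
  p(1,0)=1/18: -0.0556 × log₂(0.0556) = 0.2317
  p(1,1)=1/36: -0.0278 × log₂(0.0278) = 0.1436
H(X,Y) = 1.3321 bits


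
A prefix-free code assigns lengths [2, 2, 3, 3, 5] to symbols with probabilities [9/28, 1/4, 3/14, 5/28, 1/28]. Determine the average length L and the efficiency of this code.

Average length L = Σ p_i × l_i = 2.5000 bits
Entropy H = 2.1181 bits
Efficiency η = H/L × 100% = 84.72%


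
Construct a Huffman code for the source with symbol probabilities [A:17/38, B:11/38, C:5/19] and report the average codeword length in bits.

Huffman tree construction:
Combine smallest probabilities repeatedly
Resulting codes:
  A: 0 (length 1)
  B: 11 (length 2)
  C: 10 (length 2)
Average length = Σ p(s) × length(s) = 1.5526 bits


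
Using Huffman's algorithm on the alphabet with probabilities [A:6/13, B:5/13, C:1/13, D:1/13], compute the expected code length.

Huffman tree construction:
Combine smallest probabilities repeatedly
Resulting codes:
  A: 0 (length 1)
  B: 11 (length 2)
  C: 100 (length 3)
  D: 101 (length 3)
Average length = Σ p(s) × length(s) = 1.6923 bits


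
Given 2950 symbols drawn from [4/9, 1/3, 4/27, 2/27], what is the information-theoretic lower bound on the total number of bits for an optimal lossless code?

Entropy H = 1.7346 bits/symbol
Minimum bits = H × n = 1.7346 × 2950
= 5116.95 bits


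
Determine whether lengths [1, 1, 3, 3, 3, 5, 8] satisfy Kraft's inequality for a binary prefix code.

Kraft inequality: Σ 2^(-l_i) ≤ 1 for prefix-free code
Calculating: 2^(-1) + 2^(-1) + 2^(-3) + 2^(-3) + 2^(-3) + 2^(-5) + 2^(-8)
= 0.5 + 0.5 + 0.125 + 0.125 + 0.125 + 0.03125 + 0.00390625
= 1.4102
Since 1.4102 > 1, prefix-free code does not exist


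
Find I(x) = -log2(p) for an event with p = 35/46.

Information content I(x) = -log₂(p(x))
I = -log₂(35/46) = -log₂(0.7609)
I = 0.3943 bits


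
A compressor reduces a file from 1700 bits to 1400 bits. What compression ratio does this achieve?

Compression ratio = Original / Compressed
= 1700 / 1400 = 1.21:1


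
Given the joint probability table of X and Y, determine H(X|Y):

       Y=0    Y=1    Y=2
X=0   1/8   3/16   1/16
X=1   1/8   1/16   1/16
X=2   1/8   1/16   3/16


H(X|Y) = Σ_y p(y) H(X|Y=y)
  p(Y=0) = 3/8, H(X|Y=0) = 1.5850
  p(Y=1) = 5/16, H(X|Y=1) = 1.3710
  p(Y=2) = 5/16, H(X|Y=2) = 1.3710
H(X|Y) = 0.3750×1.5850 + 0.3125×1.3710 + 0.3125×1.3710 = 1.4512 bits


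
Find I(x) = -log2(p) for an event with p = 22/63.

Information content I(x) = -log₂(p(x))
I = -log₂(22/63) = -log₂(0.3492)
I = 1.5178 bits


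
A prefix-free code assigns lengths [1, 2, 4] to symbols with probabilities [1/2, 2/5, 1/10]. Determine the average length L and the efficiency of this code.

Average length L = Σ p_i × l_i = 1.7000 bits
Entropy H = 1.3610 bits
Efficiency η = H/L × 100% = 80.06%


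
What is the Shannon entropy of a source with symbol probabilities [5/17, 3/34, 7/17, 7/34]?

H(X) = -Σ p(x) log₂ p(x)
  -5/17 × log₂(5/17) = 0.5193
  -3/34 × log₂(3/34) = 0.3090
  -7/17 × log₂(7/17) = 0.5271
  -7/34 × log₂(7/34) = 0.4694
H(X) = 1.8249 bits


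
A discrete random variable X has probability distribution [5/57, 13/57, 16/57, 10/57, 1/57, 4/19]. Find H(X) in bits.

H(X) = -Σ p(x) log₂ p(x)
  -5/57 × log₂(5/57) = 0.3080
  -13/57 × log₂(13/57) = 0.4863
  -16/57 × log₂(16/57) = 0.5145
  -10/57 × log₂(10/57) = 0.4405
  -1/57 × log₂(1/57) = 0.1023
  -4/19 × log₂(4/19) = 0.4732
H(X) = 2.3249 bits


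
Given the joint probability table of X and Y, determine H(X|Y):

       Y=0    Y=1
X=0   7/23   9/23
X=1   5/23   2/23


H(X|Y) = Σ_y p(y) H(X|Y=y)
  p(Y=0) = 12/23, H(X|Y=0) = 0.9799
  p(Y=1) = 11/23, H(X|Y=1) = 0.6840
H(X|Y) = 0.5217×0.9799 + 0.4783×0.6840 = 0.8384 bits


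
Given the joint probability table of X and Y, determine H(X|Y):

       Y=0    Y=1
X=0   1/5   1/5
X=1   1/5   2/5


H(X|Y) = Σ_y p(y) H(X|Y=y)
  p(Y=0) = 2/5, H(X|Y=0) = 1.0000
  p(Y=1) = 3/5, H(X|Y=1) = 0.9183
H(X|Y) = 0.4000×1.0000 + 0.6000×0.9183 = 0.9510 bits


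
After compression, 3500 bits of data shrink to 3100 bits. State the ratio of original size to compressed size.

Compression ratio = Original / Compressed
= 3500 / 3100 = 1.13:1


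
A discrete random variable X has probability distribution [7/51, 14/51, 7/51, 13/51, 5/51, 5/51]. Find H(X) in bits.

H(X) = -Σ p(x) log₂ p(x)
  -7/51 × log₂(7/51) = 0.3932
  -14/51 × log₂(14/51) = 0.5120
  -7/51 × log₂(7/51) = 0.3932
  -13/51 × log₂(13/51) = 0.5027
  -5/51 × log₂(5/51) = 0.3285
  -5/51 × log₂(5/51) = 0.3285
H(X) = 2.4581 bits


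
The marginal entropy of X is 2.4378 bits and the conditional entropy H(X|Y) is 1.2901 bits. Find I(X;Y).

I(X;Y) = H(X) - H(X|Y)
I(X;Y) = 2.4378 - 1.2901 = 1.1477 bits


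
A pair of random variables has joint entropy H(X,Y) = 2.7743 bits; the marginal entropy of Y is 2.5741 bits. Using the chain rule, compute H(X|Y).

Chain rule: H(X,Y) = H(X|Y) + H(Y)
H(X|Y) = H(X,Y) - H(Y) = 2.7743 - 2.5741 = 0.2002 bits


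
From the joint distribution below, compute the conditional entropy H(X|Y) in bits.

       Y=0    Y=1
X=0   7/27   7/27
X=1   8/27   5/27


H(X|Y) = Σ_y p(y) H(X|Y=y)
  p(Y=0) = 5/9, H(X|Y=0) = 0.9968
  p(Y=1) = 4/9, H(X|Y=1) = 0.9799
H(X|Y) = 0.5556×0.9968 + 0.4444×0.9799 = 0.9893 bits


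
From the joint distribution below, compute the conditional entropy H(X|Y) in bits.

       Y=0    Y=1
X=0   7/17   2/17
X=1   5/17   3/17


H(X|Y) = Σ_y p(y) H(X|Y=y)
  p(Y=0) = 12/17, H(X|Y=0) = 0.9799
  p(Y=1) = 5/17, H(X|Y=1) = 0.9710
H(X|Y) = 0.7059×0.9799 + 0.2941×0.9710 = 0.9772 bits


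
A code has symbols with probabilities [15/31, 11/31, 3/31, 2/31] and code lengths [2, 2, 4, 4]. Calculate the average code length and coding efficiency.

Average length L = Σ p_i × l_i = 2.3226 bits
Entropy H = 1.6183 bits
Efficiency η = H/L × 100% = 69.68%


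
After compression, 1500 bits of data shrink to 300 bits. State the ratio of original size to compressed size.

Compression ratio = Original / Compressed
= 1500 / 300 = 5.00:1


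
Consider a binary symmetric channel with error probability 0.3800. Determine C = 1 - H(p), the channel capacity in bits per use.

For BSC with error probability p:
C = 1 - H(p) where H(p) is binary entropy
H(0.3800) = -0.3800 × log₂(0.3800) - 0.6200 × log₂(0.6200)
H(p) = 0.9580
C = 1 - 0.9580 = 0.0420 bits/use


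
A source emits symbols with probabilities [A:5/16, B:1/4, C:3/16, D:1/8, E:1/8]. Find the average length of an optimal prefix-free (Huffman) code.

Huffman tree construction:
Combine smallest probabilities repeatedly
Resulting codes:
  A: 11 (length 2)
  B: 01 (length 2)
  C: 00 (length 2)
  D: 100 (length 3)
  E: 101 (length 3)
Average length = Σ p(s) × length(s) = 2.2500 bits


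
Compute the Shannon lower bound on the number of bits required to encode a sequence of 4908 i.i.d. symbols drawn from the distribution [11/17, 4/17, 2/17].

Entropy H = 1.2608 bits/symbol
Minimum bits = H × n = 1.2608 × 4908
= 6187.87 bits


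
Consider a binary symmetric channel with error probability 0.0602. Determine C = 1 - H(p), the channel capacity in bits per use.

For BSC with error probability p:
C = 1 - H(p) where H(p) is binary entropy
H(0.0602) = -0.0602 × log₂(0.0602) - 0.9398 × log₂(0.9398)
H(p) = 0.3282
C = 1 - 0.3282 = 0.6718 bits/use


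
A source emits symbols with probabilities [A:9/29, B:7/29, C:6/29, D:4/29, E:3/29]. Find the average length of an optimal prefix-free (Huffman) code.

Huffman tree construction:
Combine smallest probabilities repeatedly
Resulting codes:
  A: 11 (length 2)
  B: 01 (length 2)
  C: 00 (length 2)
  D: 101 (length 3)
  E: 100 (length 3)
Average length = Σ p(s) × length(s) = 2.2414 bits


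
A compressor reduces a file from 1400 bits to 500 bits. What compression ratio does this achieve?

Compression ratio = Original / Compressed
= 1400 / 500 = 2.80:1


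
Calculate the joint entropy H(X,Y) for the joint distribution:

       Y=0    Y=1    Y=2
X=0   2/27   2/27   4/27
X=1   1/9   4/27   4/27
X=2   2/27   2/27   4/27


H(X,Y) = -Σ p(x,y) log₂ p(x,y)
  p(0,0)=2/27: -0.0741 × log₂(0.0741) = 0.2781
  p(0,1)=2/27: -0.0741 × log₂(0.0741) = 0.2781
  p(0,2)=4/27: -0.1481 × log₂(0.1481) = 0.4081
  p(1,0)=1/9: -0.1111 × log₂(0.1111) = 0.3522
  p(1,1)=4/27: -0.1481 × log₂(0.1481) = 0.4081
  p(1,2)=4/27: -0.1481 × log₂(0.1481) = 0.4081
  p(2,0)=2/27: -0.0741 × log₂(0.0741) = 0.2781
  p(2,1)=2/27: -0.0741 × log₂(0.0741) = 0.2781
  p(2,2)=4/27: -0.1481 × log₂(0.1481) = 0.4081
H(X,Y) = 3.0973 bits


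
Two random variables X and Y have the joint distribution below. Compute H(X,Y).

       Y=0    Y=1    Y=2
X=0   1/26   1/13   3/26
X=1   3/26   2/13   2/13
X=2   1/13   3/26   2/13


H(X,Y) = -Σ p(x,y) log₂ p(x,y)
  p(0,0)=1/26: -0.0385 × log₂(0.0385) = 0.1808
  p(0,1)=1/13: -0.0769 × log₂(0.0769) = 0.2846
  p(0,2)=3/26: -0.1154 × log₂(0.1154) = 0.3595
  p(1,0)=3/26: -0.1154 × log₂(0.1154) = 0.3595
  p(1,1)=2/13: -0.1538 × log₂(0.1538) = 0.4155
  p(1,2)=2/13: -0.1538 × log₂(0.1538) = 0.4155
  p(2,0)=1/13: -0.0769 × log₂(0.0769) = 0.2846
  p(2,1)=3/26: -0.1154 × log₂(0.1154) = 0.3595
  p(2,2)=2/13: -0.1538 × log₂(0.1538) = 0.4155
H(X,Y) = 3.0749 bits


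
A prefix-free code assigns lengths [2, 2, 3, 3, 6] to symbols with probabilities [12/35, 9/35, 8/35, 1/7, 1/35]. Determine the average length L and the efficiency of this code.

Average length L = Σ p_i × l_i = 2.4857 bits
Entropy H = 2.0676 bits
Efficiency η = H/L × 100% = 83.18%


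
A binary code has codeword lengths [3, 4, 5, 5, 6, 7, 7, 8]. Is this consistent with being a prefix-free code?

Kraft inequality: Σ 2^(-l_i) ≤ 1 for prefix-free code
Calculating: 2^(-3) + 2^(-4) + 2^(-5) + 2^(-5) + 2^(-6) + 2^(-7) + 2^(-7) + 2^(-8)
= 0.125 + 0.0625 + 0.03125 + 0.03125 + 0.015625 + 0.0078125 + 0.0078125 + 0.00390625
= 0.2852
Since 0.2852 ≤ 1, prefix-free code exists


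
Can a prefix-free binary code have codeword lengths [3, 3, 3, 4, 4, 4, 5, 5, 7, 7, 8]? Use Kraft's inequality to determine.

Kraft inequality: Σ 2^(-l_i) ≤ 1 for prefix-free code
Calculating: 2^(-3) + 2^(-3) + 2^(-3) + 2^(-4) + 2^(-4) + 2^(-4) + 2^(-5) + 2^(-5) + 2^(-7) + 2^(-7) + 2^(-8)
= 0.125 + 0.125 + 0.125 + 0.0625 + 0.0625 + 0.0625 + 0.03125 + 0.03125 + 0.0078125 + 0.0078125 + 0.00390625
= 0.6445
Since 0.6445 ≤ 1, prefix-free code exists


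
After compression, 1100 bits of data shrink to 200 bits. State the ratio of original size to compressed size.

Compression ratio = Original / Compressed
= 1100 / 200 = 5.50:1


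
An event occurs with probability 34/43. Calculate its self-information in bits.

Information content I(x) = -log₂(p(x))
I = -log₂(34/43) = -log₂(0.7907)
I = 0.3388 bits


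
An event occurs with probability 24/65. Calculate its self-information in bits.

Information content I(x) = -log₂(p(x))
I = -log₂(24/65) = -log₂(0.3692)
I = 1.4374 bits


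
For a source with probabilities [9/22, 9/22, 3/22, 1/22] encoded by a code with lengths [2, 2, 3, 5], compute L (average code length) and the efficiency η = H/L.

Average length L = Σ p_i × l_i = 2.2727 bits
Entropy H = 1.6497 bits
Efficiency η = H/L × 100% = 72.59%


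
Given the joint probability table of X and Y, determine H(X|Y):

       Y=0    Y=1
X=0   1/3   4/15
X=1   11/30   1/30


H(X|Y) = Σ_y p(y) H(X|Y=y)
  p(Y=0) = 7/10, H(X|Y=0) = 0.9984
  p(Y=1) = 3/10, H(X|Y=1) = 0.5033
H(X|Y) = 0.7000×0.9984 + 0.3000×0.5033 = 0.8498 bits


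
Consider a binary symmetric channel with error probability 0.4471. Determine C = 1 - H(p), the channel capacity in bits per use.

For BSC with error probability p:
C = 1 - H(p) where H(p) is binary entropy
H(0.4471) = -0.4471 × log₂(0.4471) - 0.5529 × log₂(0.5529)
H(p) = 0.9919
C = 1 - 0.9919 = 0.0081 bits/use


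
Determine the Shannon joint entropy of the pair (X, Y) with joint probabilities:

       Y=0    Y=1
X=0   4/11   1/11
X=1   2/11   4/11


H(X,Y) = -Σ p(x,y) log₂ p(x,y)
  p(0,0)=4/11: -0.3636 × log₂(0.3636) = 0.5307
  p(0,1)=1/11: -0.0909 × log₂(0.0909) = 0.3145
  p(1,0)=2/11: -0.1818 × log₂(0.1818) = 0.4472
  p(1,1)=4/11: -0.3636 × log₂(0.3636) = 0.5307
H(X,Y) = 1.8231 bits


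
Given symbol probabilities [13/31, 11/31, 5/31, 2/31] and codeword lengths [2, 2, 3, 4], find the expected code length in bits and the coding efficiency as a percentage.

Average length L = Σ p_i × l_i = 2.2903 bits
Entropy H = 1.7358 bits
Efficiency η = H/L × 100% = 75.79%


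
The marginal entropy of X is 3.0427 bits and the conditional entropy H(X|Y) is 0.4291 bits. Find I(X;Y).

I(X;Y) = H(X) - H(X|Y)
I(X;Y) = 3.0427 - 0.4291 = 2.6136 bits


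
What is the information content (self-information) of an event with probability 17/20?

Information content I(x) = -log₂(p(x))
I = -log₂(17/20) = -log₂(0.8500)
I = 0.2345 bits


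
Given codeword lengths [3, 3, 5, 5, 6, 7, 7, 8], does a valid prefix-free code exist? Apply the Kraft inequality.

Kraft inequality: Σ 2^(-l_i) ≤ 1 for prefix-free code
Calculating: 2^(-3) + 2^(-3) + 2^(-5) + 2^(-5) + 2^(-6) + 2^(-7) + 2^(-7) + 2^(-8)
= 0.125 + 0.125 + 0.03125 + 0.03125 + 0.015625 + 0.0078125 + 0.0078125 + 0.00390625
= 0.3477
Since 0.3477 ≤ 1, prefix-free code exists


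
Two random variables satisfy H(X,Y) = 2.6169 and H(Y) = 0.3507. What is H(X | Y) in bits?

Chain rule: H(X,Y) = H(X|Y) + H(Y)
H(X|Y) = H(X,Y) - H(Y) = 2.6169 - 0.3507 = 2.2662 bits


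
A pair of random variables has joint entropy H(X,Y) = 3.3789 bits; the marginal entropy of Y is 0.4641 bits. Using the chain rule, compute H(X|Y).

Chain rule: H(X,Y) = H(X|Y) + H(Y)
H(X|Y) = H(X,Y) - H(Y) = 3.3789 - 0.4641 = 2.9148 bits


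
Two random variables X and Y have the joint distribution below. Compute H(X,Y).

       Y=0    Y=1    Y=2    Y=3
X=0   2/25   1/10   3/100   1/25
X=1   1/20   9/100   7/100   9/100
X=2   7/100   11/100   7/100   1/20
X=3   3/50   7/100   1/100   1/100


H(X,Y) = -Σ p(x,y) log₂ p(x,y)
  p(0,0)=2/25: -0.0800 × log₂(0.0800) = 0.2915
  p(0,1)=1/10: -0.1000 × log₂(0.1000) = 0.3322
  p(0,2)=3/100: -0.0300 × log₂(0.0300) = 0.1518
  p(0,3)=1/25: -0.0400 × log₂(0.0400) = 0.1858
  p(1,0)=1/20: -0.0500 × log₂(0.0500) = 0.2161
  p(1,1)=9/100: -0.0900 × log₂(0.0900) = 0.3127
  p(1,2)=7/100: -0.0700 × log₂(0.0700) = 0.2686
  p(1,3)=9/100: -0.0900 × log₂(0.0900) = 0.3127
  p(2,0)=7/100: -0.0700 × log₂(0.0700) = 0.2686
  p(2,1)=11/100: -0.1100 × log₂(0.1100) = 0.3503
  p(2,2)=7/100: -0.0700 × log₂(0.0700) = 0.2686
  p(2,3)=1/20: -0.0500 × log₂(0.0500) = 0.2161
  p(3,0)=3/50: -0.0600 × log₂(0.0600) = 0.2435
  p(3,1)=7/100: -0.0700 × log₂(0.0700) = 0.2686
  p(3,2)=1/100: -0.0100 × log₂(0.0100) = 0.0664
  p(3,3)=1/100: -0.0100 × log₂(0.0100) = 0.0664
H(X,Y) = 3.8196 bits


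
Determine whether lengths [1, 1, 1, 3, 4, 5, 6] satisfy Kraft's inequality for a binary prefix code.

Kraft inequality: Σ 2^(-l_i) ≤ 1 for prefix-free code
Calculating: 2^(-1) + 2^(-1) + 2^(-1) + 2^(-3) + 2^(-4) + 2^(-5) + 2^(-6)
= 0.5 + 0.5 + 0.5 + 0.125 + 0.0625 + 0.03125 + 0.015625
= 1.7344
Since 1.7344 > 1, prefix-free code does not exist


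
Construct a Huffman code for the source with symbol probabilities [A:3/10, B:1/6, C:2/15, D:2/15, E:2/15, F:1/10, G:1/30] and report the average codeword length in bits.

Huffman tree construction:
Combine smallest probabilities repeatedly
Resulting codes:
  A: 11 (length 2)
  B: 00 (length 2)
  C: 010 (length 3)
  D: 011 (length 3)
  E: 100 (length 3)
  F: 1011 (length 4)
  G: 1010 (length 4)
Average length = Σ p(s) × length(s) = 2.6667 bits


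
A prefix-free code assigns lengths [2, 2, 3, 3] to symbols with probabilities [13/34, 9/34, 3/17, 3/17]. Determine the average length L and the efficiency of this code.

Average length L = Σ p_i × l_i = 2.3529 bits
Entropy H = 1.9212 bits
Efficiency η = H/L × 100% = 81.65%


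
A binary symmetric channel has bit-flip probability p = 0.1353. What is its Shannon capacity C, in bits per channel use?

For BSC with error probability p:
C = 1 - H(p) where H(p) is binary entropy
H(0.1353) = -0.1353 × log₂(0.1353) - 0.8647 × log₂(0.8647)
H(p) = 0.5718
C = 1 - 0.5718 = 0.4282 bits/use


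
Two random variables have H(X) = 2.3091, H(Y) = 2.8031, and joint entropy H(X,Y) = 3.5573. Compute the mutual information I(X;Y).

I(X;Y) = H(X) + H(Y) - H(X,Y)
I(X;Y) = 2.3091 + 2.8031 - 3.5573 = 1.5549 bits


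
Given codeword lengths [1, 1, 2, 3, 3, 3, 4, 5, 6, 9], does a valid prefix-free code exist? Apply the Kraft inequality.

Kraft inequality: Σ 2^(-l_i) ≤ 1 for prefix-free code
Calculating: 2^(-1) + 2^(-1) + 2^(-2) + 2^(-3) + 2^(-3) + 2^(-3) + 2^(-4) + 2^(-5) + 2^(-6) + 2^(-9)
= 0.5 + 0.5 + 0.25 + 0.125 + 0.125 + 0.125 + 0.0625 + 0.03125 + 0.015625 + 0.001953125
= 1.7363
Since 1.7363 > 1, prefix-free code does not exist


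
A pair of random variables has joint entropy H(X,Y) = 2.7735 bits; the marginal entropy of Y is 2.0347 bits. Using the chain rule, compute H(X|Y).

Chain rule: H(X,Y) = H(X|Y) + H(Y)
H(X|Y) = H(X,Y) - H(Y) = 2.7735 - 2.0347 = 0.7388 bits


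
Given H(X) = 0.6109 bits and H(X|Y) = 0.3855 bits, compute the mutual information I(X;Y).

I(X;Y) = H(X) - H(X|Y)
I(X;Y) = 0.6109 - 0.3855 = 0.2254 bits


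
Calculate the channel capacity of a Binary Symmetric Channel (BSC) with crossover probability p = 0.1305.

For BSC with error probability p:
C = 1 - H(p) where H(p) is binary entropy
H(0.1305) = -0.1305 × log₂(0.1305) - 0.8695 × log₂(0.8695)
H(p) = 0.5588
C = 1 - 0.5588 = 0.4412 bits/use


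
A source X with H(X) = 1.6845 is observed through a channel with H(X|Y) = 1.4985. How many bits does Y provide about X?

I(X;Y) = H(X) - H(X|Y)
I(X;Y) = 1.6845 - 1.4985 = 0.186 bits


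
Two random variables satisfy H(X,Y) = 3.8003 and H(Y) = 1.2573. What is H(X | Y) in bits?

Chain rule: H(X,Y) = H(X|Y) + H(Y)
H(X|Y) = H(X,Y) - H(Y) = 3.8003 - 1.2573 = 2.543 bits


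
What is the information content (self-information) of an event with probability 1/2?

Information content I(x) = -log₂(p(x))
I = -log₂(1/2) = -log₂(0.5000)
I = 1.0000 bits


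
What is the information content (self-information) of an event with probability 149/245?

Information content I(x) = -log₂(p(x))
I = -log₂(149/245) = -log₂(0.6082)
I = 0.7175 bits


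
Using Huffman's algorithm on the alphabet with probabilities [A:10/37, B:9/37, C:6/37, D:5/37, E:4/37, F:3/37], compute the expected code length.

Huffman tree construction:
Combine smallest probabilities repeatedly
Resulting codes:
  A: 10 (length 2)
  B: 01 (length 2)
  C: 111 (length 3)
  D: 110 (length 3)
  E: 001 (length 3)
  F: 000 (length 3)
Average length = Σ p(s) × length(s) = 2.4865 bits


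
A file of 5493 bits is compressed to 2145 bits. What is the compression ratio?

Compression ratio = Original / Compressed
= 5493 / 2145 = 2.56:1


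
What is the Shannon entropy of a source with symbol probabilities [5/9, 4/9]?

H(X) = -Σ p(x) log₂ p(x)
  -5/9 × log₂(5/9) = 0.4711
  -4/9 × log₂(4/9) = 0.5200
H(X) = 0.9911 bits


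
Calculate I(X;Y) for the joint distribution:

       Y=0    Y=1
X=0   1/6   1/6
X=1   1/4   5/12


H(X) = 0.9183, H(Y) = 0.9799, H(X,Y) = 1.8879
I(X;Y) = H(X) + H(Y) - H(X,Y) = 0.0102 bits


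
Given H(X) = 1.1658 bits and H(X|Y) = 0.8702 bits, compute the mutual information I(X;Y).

I(X;Y) = H(X) - H(X|Y)
I(X;Y) = 1.1658 - 0.8702 = 0.2956 bits


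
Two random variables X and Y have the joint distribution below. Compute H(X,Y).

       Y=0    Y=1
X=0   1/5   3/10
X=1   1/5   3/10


H(X,Y) = -Σ p(x,y) log₂ p(x,y)
  p(0,0)=1/5: -0.2000 × log₂(0.2000) = 0.4644
  p(0,1)=3/10: -0.3000 × log₂(0.3000) = 0.5211
  p(1,0)=1/5: -0.2000 × log₂(0.2000) = 0.4644
  p(1,1)=3/10: -0.3000 × log₂(0.3000) = 0.5211
H(X,Y) = 1.9710 bits


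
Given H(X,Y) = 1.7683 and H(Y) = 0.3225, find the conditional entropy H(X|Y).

Chain rule: H(X,Y) = H(X|Y) + H(Y)
H(X|Y) = H(X,Y) - H(Y) = 1.7683 - 0.3225 = 1.4458 bits


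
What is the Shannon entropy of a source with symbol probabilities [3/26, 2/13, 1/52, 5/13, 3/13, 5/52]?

H(X) = -Σ p(x) log₂ p(x)
  -3/26 × log₂(3/26) = 0.3595
  -2/13 × log₂(2/13) = 0.4155
  -1/52 × log₂(1/52) = 0.1096
  -5/13 × log₂(5/13) = 0.5302
  -3/13 × log₂(3/13) = 0.4882
  -5/52 × log₂(5/52) = 0.3249
H(X) = 2.2278 bits


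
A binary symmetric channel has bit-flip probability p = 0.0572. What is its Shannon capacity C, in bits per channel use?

For BSC with error probability p:
C = 1 - H(p) where H(p) is binary entropy
H(0.0572) = -0.0572 × log₂(0.0572) - 0.9428 × log₂(0.9428)
H(p) = 0.3162
C = 1 - 0.3162 = 0.6838 bits/use


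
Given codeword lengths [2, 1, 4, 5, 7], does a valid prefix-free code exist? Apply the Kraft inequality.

Kraft inequality: Σ 2^(-l_i) ≤ 1 for prefix-free code
Calculating: 2^(-2) + 2^(-1) + 2^(-4) + 2^(-5) + 2^(-7)
= 0.25 + 0.5 + 0.0625 + 0.03125 + 0.0078125
= 0.8516
Since 0.8516 ≤ 1, prefix-free code exists


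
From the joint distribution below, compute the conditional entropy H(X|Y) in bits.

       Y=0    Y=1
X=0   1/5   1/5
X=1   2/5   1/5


H(X|Y) = Σ_y p(y) H(X|Y=y)
  p(Y=0) = 3/5, H(X|Y=0) = 0.9183
  p(Y=1) = 2/5, H(X|Y=1) = 1.0000
H(X|Y) = 0.6000×0.9183 + 0.4000×1.0000 = 0.9510 bits


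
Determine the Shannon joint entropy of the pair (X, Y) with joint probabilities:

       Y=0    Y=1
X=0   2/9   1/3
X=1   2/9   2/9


H(X,Y) = -Σ p(x,y) log₂ p(x,y)
  p(0,0)=2/9: -0.2222 × log₂(0.2222) = 0.4822
  p(0,1)=1/3: -0.3333 × log₂(0.3333) = 0.5283
  p(1,0)=2/9: -0.2222 × log₂(0.2222) = 0.4822
  p(1,1)=2/9: -0.2222 × log₂(0.2222) = 0.4822
H(X,Y) = 1.9749 bits


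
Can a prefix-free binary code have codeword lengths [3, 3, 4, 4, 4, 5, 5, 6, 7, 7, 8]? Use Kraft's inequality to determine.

Kraft inequality: Σ 2^(-l_i) ≤ 1 for prefix-free code
Calculating: 2^(-3) + 2^(-3) + 2^(-4) + 2^(-4) + 2^(-4) + 2^(-5) + 2^(-5) + 2^(-6) + 2^(-7) + 2^(-7) + 2^(-8)
= 0.125 + 0.125 + 0.0625 + 0.0625 + 0.0625 + 0.03125 + 0.03125 + 0.015625 + 0.0078125 + 0.0078125 + 0.00390625
= 0.5352
Since 0.5352 ≤ 1, prefix-free code exists
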